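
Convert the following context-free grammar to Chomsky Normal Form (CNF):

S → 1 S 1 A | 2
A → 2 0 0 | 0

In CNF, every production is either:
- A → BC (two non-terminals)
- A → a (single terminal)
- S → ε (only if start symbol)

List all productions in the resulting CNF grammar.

T1 → 1; S → 2; T2 → 2; T0 → 0; A → 0; S → T1 X0; X0 → S X1; X1 → T1 A; A → T2 X2; X2 → T0 T0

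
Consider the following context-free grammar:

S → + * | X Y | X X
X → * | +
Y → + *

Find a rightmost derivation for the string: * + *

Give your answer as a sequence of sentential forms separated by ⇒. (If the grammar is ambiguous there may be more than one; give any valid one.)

S ⇒ X Y ⇒ X + * ⇒ * + *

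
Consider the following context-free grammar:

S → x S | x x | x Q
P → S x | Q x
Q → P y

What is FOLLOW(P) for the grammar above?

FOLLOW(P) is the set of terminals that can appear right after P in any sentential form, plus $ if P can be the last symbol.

We compute FOLLOW(P) using the standard algorithm.
FOLLOW(S) starts with {$}.
FIRST(P) = {x}
FIRST(Q) = {x}
FIRST(S) = {x}
FOLLOW(P) = {y}
FOLLOW(Q) = {$, x}
FOLLOW(S) = {$, x}
Therefore, FOLLOW(P) = {y}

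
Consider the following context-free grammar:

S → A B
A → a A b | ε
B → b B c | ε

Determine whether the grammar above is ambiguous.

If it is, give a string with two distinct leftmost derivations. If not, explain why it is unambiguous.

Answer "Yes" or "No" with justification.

No - the grammar is unambiguous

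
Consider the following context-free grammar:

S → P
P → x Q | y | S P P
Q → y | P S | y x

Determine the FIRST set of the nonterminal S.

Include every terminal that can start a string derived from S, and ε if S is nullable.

We compute FIRST(S) using the standard algorithm.
FIRST(P) = {x, y}
FIRST(Q) = {x, y}
FIRST(S) = {x, y}
Therefore, FIRST(S) = {x, y}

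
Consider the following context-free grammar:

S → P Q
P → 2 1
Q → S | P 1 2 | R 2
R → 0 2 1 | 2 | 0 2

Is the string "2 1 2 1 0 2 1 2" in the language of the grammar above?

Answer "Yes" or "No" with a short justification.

Yes - a valid derivation exists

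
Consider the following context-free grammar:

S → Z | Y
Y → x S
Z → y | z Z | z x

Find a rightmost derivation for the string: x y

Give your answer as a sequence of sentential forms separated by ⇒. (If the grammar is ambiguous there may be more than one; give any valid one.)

S ⇒ Y ⇒ x S ⇒ x Z ⇒ x y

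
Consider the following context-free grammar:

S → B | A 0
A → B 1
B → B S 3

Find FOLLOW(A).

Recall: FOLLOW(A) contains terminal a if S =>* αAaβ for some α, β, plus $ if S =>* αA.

We compute FOLLOW(A) using the standard algorithm.
FOLLOW(S) starts with {$}.
FIRST(A) = {}
FIRST(B) = {}
FIRST(S) = {}
FOLLOW(A) = {0}
FOLLOW(B) = {$, 1, 3}
FOLLOW(S) = {$, 3}
Therefore, FOLLOW(A) = {0}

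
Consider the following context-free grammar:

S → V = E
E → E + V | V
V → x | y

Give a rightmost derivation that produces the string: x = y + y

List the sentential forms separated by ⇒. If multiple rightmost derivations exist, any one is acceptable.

S ⇒ V = E ⇒ V = E + V ⇒ V = E + y ⇒ V = V + y ⇒ V = y + y ⇒ x = y + y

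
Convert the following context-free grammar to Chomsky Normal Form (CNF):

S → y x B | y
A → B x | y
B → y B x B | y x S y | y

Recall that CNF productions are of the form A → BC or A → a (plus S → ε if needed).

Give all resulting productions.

TY → y; TX → x; S → y; A → y; B → y; S → TY X0; X0 → TX B; A → B TX; B → TY X1; X1 → B X2; X2 → TX B; B → TY X3; X3 → TX X4; X4 → S TY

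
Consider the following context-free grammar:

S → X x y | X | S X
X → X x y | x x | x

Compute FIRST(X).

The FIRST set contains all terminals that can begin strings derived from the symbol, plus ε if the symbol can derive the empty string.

We compute FIRST(X) using the standard algorithm.
FIRST(S) = {x}
FIRST(X) = {x}
Therefore, FIRST(X) = {x}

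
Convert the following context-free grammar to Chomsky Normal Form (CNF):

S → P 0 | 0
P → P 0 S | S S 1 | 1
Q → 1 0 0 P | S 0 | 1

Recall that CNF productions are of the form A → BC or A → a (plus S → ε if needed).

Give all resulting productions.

T0 → 0; S → 0; T1 → 1; P → 1; Q → 1; S → P T0; P → P X0; X0 → T0 S; P → S X1; X1 → S T1; Q → T1 X2; X2 → T0 X3; X3 → T0 P; Q → S T0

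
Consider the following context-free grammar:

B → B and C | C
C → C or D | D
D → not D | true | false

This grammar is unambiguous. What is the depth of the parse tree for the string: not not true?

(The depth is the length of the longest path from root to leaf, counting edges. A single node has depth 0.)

5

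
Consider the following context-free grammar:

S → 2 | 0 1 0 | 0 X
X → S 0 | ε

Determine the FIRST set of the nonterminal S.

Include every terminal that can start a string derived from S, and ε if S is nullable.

We compute FIRST(S) using the standard algorithm.
FIRST(S) = {0, 2}
FIRST(X) = {0, 2, ε}
Therefore, FIRST(S) = {0, 2}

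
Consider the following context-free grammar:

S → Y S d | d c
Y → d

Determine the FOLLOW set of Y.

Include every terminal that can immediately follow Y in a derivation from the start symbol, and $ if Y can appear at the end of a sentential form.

We compute FOLLOW(Y) using the standard algorithm.
FOLLOW(S) starts with {$}.
FIRST(S) = {d}
FIRST(Y) = {d}
FOLLOW(S) = {$, d}
FOLLOW(Y) = {d}
Therefore, FOLLOW(Y) = {d}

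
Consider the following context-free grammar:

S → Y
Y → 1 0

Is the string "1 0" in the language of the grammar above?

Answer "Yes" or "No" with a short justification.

Yes - a valid derivation exists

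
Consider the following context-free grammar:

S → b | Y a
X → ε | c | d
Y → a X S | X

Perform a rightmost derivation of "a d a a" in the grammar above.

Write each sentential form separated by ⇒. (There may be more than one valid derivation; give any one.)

S ⇒ Y a ⇒ a X S a ⇒ a X Y a a ⇒ a X X a a ⇒ a X a a ⇒ a d a a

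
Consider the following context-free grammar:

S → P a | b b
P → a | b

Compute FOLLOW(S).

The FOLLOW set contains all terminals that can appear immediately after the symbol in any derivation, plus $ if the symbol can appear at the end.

We compute FOLLOW(S) using the standard algorithm.
FOLLOW(S) starts with {$}.
FIRST(P) = {a, b}
FIRST(S) = {a, b}
FOLLOW(P) = {a}
FOLLOW(S) = {$}
Therefore, FOLLOW(S) = {$}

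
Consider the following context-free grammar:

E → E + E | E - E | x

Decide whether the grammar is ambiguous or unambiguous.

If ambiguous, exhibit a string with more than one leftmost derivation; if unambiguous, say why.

Ambiguous - the string 'x + x - x - x - x' has two distinct leftmost derivations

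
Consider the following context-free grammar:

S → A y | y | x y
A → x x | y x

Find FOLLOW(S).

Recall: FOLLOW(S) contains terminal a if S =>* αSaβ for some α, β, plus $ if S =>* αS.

We compute FOLLOW(S) using the standard algorithm.
FOLLOW(S) starts with {$}.
FIRST(A) = {x, y}
FIRST(S) = {x, y}
FOLLOW(A) = {y}
FOLLOW(S) = {$}
Therefore, FOLLOW(S) = {$}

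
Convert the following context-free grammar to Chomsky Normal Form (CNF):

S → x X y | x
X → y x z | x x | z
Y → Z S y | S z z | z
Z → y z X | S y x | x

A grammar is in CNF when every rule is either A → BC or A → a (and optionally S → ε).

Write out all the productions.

TX → x; TY → y; S → x; TZ → z; X → z; Y → z; Z → x; S → TX X0; X0 → X TY; X → TY X1; X1 → TX TZ; X → TX TX; Y → Z X2; X2 → S TY; Y → S X3; X3 → TZ TZ; Z → TY X4; X4 → TZ X; Z → S X5; X5 → TY TX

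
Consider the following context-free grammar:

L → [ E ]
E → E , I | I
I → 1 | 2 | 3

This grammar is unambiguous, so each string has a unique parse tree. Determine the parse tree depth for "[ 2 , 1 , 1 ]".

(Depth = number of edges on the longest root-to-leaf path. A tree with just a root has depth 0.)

5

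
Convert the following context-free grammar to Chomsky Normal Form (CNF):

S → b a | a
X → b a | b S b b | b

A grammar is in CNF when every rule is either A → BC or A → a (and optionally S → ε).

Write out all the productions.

TB → b; TA → a; S → a; X → b; S → TB TA; X → TB TA; X → TB X0; X0 → S X1; X1 → TB TB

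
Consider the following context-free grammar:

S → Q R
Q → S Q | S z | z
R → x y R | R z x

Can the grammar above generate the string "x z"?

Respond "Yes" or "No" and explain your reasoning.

No - no valid derivation exists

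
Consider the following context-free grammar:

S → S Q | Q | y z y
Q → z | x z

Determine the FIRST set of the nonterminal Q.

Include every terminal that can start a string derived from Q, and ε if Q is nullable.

We compute FIRST(Q) using the standard algorithm.
FIRST(Q) = {x, z}
FIRST(S) = {x, y, z}
Therefore, FIRST(Q) = {x, z}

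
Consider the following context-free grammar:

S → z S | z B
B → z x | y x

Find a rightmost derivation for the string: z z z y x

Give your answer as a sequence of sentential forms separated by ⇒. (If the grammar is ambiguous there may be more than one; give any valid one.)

S ⇒ z S ⇒ z z S ⇒ z z z B ⇒ z z z y x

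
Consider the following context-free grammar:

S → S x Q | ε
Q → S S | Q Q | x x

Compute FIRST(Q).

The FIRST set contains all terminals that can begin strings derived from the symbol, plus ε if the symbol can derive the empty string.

We compute FIRST(Q) using the standard algorithm.
FIRST(Q) = {x, ε}
FIRST(S) = {x, ε}
Therefore, FIRST(Q) = {x, ε}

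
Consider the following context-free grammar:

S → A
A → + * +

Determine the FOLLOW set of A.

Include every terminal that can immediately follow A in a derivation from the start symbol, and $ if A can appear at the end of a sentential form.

We compute FOLLOW(A) using the standard algorithm.
FOLLOW(S) starts with {$}.
FIRST(A) = {+}
FIRST(S) = {+}
FOLLOW(A) = {$}
FOLLOW(S) = {$}
Therefore, FOLLOW(A) = {$}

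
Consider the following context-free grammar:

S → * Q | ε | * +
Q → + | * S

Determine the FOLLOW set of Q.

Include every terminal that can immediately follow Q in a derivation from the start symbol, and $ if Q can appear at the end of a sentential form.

We compute FOLLOW(Q) using the standard algorithm.
FOLLOW(S) starts with {$}.
FIRST(Q) = {*, +}
FIRST(S) = {*, ε}
FOLLOW(Q) = {$}
FOLLOW(S) = {$}
Therefore, FOLLOW(Q) = {$}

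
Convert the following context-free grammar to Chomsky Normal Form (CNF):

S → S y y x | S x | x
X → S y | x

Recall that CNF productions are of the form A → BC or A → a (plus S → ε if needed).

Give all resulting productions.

TY → y; TX → x; S → x; X → x; S → S X0; X0 → TY X1; X1 → TY TX; S → S TX; X → S TY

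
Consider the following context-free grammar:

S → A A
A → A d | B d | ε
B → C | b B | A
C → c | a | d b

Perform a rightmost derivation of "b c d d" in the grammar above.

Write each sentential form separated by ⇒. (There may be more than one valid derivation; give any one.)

S ⇒ A A ⇒ A A d ⇒ A B d d ⇒ A b B d d ⇒ A b C d d ⇒ A b c d d ⇒ b c d d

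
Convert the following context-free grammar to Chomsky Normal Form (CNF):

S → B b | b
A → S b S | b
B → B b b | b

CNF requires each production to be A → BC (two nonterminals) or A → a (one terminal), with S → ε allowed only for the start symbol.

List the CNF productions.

TB → b; S → b; A → b; B → b; S → B TB; A → S X0; X0 → TB S; B → B X1; X1 → TB TB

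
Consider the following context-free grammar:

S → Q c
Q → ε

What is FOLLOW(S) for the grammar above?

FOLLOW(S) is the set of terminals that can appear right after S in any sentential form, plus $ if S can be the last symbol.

We compute FOLLOW(S) using the standard algorithm.
FOLLOW(S) starts with {$}.
FIRST(Q) = {ε}
FIRST(S) = {c}
FOLLOW(Q) = {c}
FOLLOW(S) = {$}
Therefore, FOLLOW(S) = {$}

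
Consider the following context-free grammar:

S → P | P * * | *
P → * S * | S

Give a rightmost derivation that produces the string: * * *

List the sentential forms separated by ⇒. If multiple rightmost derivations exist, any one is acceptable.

S ⇒ P ⇒ * S * ⇒ * * *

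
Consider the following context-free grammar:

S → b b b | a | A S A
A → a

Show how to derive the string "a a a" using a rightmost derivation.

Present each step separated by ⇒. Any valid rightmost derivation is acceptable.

S ⇒ A S A ⇒ A S a ⇒ A a a ⇒ a a a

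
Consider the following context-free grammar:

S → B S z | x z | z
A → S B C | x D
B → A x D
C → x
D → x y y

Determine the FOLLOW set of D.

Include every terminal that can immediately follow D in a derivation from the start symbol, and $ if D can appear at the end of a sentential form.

We compute FOLLOW(D) using the standard algorithm.
FOLLOW(S) starts with {$}.
FIRST(A) = {x, z}
FIRST(B) = {x, z}
FIRST(C) = {x}
FIRST(D) = {x}
FIRST(S) = {x, z}
FOLLOW(A) = {x}
FOLLOW(B) = {x, z}
FOLLOW(C) = {x}
FOLLOW(D) = {x, z}
FOLLOW(S) = {$, x, z}
Therefore, FOLLOW(D) = {x, z}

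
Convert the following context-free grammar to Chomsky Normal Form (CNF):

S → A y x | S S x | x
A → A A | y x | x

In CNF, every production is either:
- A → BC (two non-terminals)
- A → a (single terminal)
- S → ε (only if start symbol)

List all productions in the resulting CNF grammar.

TY → y; TX → x; S → x; A → x; S → A X0; X0 → TY TX; S → S X1; X1 → S TX; A → A A; A → TY TX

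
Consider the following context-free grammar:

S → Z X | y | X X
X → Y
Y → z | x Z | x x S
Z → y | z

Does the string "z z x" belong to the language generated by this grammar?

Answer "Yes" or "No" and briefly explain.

No - no valid derivation exists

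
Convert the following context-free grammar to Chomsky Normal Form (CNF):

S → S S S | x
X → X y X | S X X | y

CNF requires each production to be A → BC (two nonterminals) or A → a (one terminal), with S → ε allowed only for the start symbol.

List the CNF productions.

S → x; TY → y; X → y; S → S X0; X0 → S S; X → X X1; X1 → TY X; X → S X2; X2 → X X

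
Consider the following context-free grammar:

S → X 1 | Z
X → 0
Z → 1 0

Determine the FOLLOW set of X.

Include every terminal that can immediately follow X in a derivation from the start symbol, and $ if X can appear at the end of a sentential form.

We compute FOLLOW(X) using the standard algorithm.
FOLLOW(S) starts with {$}.
FIRST(S) = {0, 1}
FIRST(X) = {0}
FIRST(Z) = {1}
FOLLOW(S) = {$}
FOLLOW(X) = {1}
FOLLOW(Z) = {$}
Therefore, FOLLOW(X) = {1}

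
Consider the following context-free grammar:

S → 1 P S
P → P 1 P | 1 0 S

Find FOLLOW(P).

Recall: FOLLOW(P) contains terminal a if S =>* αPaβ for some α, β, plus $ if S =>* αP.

We compute FOLLOW(P) using the standard algorithm.
FOLLOW(S) starts with {$}.
FIRST(P) = {1}
FIRST(S) = {1}
FOLLOW(P) = {1}
FOLLOW(S) = {$, 1}
Therefore, FOLLOW(P) = {1}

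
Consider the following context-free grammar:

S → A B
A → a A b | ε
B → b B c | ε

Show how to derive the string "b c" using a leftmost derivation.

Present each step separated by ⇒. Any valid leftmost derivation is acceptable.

S ⇒ A B ⇒ B ⇒ b B c ⇒ b c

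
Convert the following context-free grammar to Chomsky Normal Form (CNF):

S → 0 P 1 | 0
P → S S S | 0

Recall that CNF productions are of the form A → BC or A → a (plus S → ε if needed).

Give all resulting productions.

T0 → 0; T1 → 1; S → 0; P → 0; S → T0 X0; X0 → P T1; P → S X1; X1 → S S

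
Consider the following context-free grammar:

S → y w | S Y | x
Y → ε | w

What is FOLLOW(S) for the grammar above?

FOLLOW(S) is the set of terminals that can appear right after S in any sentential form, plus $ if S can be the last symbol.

We compute FOLLOW(S) using the standard algorithm.
FOLLOW(S) starts with {$}.
FIRST(S) = {x, y}
FIRST(Y) = {w, ε}
FOLLOW(S) = {$, w}
FOLLOW(Y) = {$, w}
Therefore, FOLLOW(S) = {$, w}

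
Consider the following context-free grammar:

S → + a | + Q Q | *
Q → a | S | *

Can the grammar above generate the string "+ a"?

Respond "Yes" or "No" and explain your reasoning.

Yes - a valid derivation exists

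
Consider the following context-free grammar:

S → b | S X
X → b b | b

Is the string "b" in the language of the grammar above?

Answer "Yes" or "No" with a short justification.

Yes - a valid derivation exists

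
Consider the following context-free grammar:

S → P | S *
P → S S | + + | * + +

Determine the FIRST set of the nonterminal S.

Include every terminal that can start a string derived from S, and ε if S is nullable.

We compute FIRST(S) using the standard algorithm.
FIRST(P) = {*, +}
FIRST(S) = {*, +}
Therefore, FIRST(S) = {*, +}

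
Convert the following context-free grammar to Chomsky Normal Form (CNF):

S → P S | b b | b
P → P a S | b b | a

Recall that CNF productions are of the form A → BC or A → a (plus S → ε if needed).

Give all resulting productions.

TB → b; S → b; TA → a; P → a; S → P S; S → TB TB; P → P X0; X0 → TA S; P → TB TB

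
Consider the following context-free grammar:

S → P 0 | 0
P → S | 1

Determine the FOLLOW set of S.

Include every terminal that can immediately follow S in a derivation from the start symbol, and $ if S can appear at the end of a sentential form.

We compute FOLLOW(S) using the standard algorithm.
FOLLOW(S) starts with {$}.
FIRST(P) = {0, 1}
FIRST(S) = {0, 1}
FOLLOW(P) = {0}
FOLLOW(S) = {$, 0}
Therefore, FOLLOW(S) = {$, 0}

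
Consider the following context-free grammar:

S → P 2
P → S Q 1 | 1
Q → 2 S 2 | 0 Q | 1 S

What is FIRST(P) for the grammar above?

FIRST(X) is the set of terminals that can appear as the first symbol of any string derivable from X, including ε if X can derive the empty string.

We compute FIRST(P) using the standard algorithm.
FIRST(P) = {1}
FIRST(Q) = {0, 1, 2}
FIRST(S) = {1}
Therefore, FIRST(P) = {1}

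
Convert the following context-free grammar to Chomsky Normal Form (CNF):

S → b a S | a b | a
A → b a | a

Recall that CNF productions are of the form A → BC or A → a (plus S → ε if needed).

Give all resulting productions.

TB → b; TA → a; S → a; A → a; S → TB X0; X0 → TA S; S → TA TB; A → TB TA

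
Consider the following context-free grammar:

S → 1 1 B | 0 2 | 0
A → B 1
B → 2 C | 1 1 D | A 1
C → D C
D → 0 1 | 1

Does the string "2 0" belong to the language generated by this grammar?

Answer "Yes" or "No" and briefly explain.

No - no valid derivation exists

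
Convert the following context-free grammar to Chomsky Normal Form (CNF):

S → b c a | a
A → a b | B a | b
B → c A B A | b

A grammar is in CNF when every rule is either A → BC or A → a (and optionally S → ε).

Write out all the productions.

TB → b; TC → c; TA → a; S → a; A → b; B → b; S → TB X0; X0 → TC TA; A → TA TB; A → B TA; B → TC X1; X1 → A X2; X2 → B A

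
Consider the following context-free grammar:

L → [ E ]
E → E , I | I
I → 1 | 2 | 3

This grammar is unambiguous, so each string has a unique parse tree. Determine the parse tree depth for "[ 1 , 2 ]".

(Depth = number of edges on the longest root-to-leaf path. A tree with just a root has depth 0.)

4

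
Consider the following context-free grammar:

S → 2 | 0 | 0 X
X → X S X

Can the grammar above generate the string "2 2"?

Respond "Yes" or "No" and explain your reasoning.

No - no valid derivation exists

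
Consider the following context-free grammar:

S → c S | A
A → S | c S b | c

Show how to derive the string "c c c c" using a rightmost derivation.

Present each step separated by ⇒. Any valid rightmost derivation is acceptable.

S ⇒ c S ⇒ c c S ⇒ c c c S ⇒ c c c A ⇒ c c c c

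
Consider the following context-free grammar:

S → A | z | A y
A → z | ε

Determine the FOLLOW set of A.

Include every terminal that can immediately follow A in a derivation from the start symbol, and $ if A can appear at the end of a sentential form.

We compute FOLLOW(A) using the standard algorithm.
FOLLOW(S) starts with {$}.
FIRST(A) = {z, ε}
FIRST(S) = {y, z, ε}
FOLLOW(A) = {$, y}
FOLLOW(S) = {$}
Therefore, FOLLOW(A) = {$, y}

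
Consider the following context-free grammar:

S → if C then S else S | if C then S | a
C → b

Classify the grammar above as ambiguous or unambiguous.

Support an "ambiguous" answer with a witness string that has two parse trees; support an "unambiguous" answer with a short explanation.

Ambiguous - the string 'if b then if b then a else a' has two distinct parse trees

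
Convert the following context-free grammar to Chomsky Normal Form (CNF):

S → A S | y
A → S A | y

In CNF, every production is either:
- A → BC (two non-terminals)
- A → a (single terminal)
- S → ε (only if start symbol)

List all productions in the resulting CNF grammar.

S → y; A → y; S → A S; A → S A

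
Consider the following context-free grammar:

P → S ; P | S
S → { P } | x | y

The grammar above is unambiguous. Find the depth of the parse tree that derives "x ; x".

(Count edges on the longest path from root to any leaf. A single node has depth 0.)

3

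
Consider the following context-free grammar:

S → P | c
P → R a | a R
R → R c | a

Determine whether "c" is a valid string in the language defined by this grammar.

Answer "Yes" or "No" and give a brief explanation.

Yes - a valid derivation exists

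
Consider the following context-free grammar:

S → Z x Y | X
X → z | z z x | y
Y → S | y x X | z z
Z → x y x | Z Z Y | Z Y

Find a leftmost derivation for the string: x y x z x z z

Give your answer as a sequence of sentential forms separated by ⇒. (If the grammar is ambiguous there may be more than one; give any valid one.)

S ⇒ Z x Y ⇒ Z Y x Y ⇒ x y x Y x Y ⇒ x y x S x Y ⇒ x y x X x Y ⇒ x y x z x Y ⇒ x y x z x z z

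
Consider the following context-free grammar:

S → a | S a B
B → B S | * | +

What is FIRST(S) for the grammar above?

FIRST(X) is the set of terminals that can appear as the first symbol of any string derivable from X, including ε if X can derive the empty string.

We compute FIRST(S) using the standard algorithm.
FIRST(B) = {*, +}
FIRST(S) = {a}
Therefore, FIRST(S) = {a}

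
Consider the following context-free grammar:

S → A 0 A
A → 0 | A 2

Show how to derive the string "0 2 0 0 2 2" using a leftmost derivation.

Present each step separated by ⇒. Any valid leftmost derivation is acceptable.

S ⇒ A 0 A ⇒ A 2 0 A ⇒ 0 2 0 A ⇒ 0 2 0 A 2 ⇒ 0 2 0 A 2 2 ⇒ 0 2 0 0 2 2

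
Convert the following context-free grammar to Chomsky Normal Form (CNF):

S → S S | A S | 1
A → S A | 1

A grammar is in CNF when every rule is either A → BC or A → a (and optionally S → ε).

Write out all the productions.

S → 1; A → 1; S → S S; S → A S; A → S A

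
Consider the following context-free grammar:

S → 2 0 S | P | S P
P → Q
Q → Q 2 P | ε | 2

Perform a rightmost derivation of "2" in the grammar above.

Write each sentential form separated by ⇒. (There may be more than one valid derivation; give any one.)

S ⇒ P ⇒ Q ⇒ 2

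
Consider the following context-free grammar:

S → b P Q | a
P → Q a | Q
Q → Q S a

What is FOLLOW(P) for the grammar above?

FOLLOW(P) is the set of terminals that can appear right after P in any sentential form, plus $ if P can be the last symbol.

We compute FOLLOW(P) using the standard algorithm.
FOLLOW(S) starts with {$}.
FIRST(P) = {}
FIRST(Q) = {}
FIRST(S) = {a, b}
FOLLOW(P) = {}
FOLLOW(Q) = {$, a, b}
FOLLOW(S) = {$, a}
Therefore, FOLLOW(P) = {}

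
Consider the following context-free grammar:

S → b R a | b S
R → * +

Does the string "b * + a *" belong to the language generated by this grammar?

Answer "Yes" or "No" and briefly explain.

No - no valid derivation exists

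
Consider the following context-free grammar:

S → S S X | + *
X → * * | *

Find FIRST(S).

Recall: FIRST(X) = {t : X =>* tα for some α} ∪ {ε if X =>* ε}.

We compute FIRST(S) using the standard algorithm.
FIRST(S) = {+}
FIRST(X) = {*}
Therefore, FIRST(S) = {+}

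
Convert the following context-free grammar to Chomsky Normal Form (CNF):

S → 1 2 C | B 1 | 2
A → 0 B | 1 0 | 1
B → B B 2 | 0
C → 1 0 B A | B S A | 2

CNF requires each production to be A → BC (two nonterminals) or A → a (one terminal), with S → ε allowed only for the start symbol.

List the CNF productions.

T1 → 1; T2 → 2; S → 2; T0 → 0; A → 1; B → 0; C → 2; S → T1 X0; X0 → T2 C; S → B T1; A → T0 B; A → T1 T0; B → B X1; X1 → B T2; C → T1 X2; X2 → T0 X3; X3 → B A; C → B X4; X4 → S A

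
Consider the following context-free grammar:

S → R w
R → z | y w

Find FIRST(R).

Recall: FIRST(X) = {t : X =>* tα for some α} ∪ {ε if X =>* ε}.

We compute FIRST(R) using the standard algorithm.
FIRST(R) = {y, z}
FIRST(S) = {y, z}
Therefore, FIRST(R) = {y, z}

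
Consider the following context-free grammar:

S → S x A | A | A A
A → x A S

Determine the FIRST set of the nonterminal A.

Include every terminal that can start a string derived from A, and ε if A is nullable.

We compute FIRST(A) using the standard algorithm.
FIRST(A) = {x}
FIRST(S) = {x}
Therefore, FIRST(A) = {x}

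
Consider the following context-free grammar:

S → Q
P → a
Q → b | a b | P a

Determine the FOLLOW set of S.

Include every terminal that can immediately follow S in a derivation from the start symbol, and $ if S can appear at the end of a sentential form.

We compute FOLLOW(S) using the standard algorithm.
FOLLOW(S) starts with {$}.
FIRST(P) = {a}
FIRST(Q) = {a, b}
FIRST(S) = {a, b}
FOLLOW(P) = {a}
FOLLOW(Q) = {$}
FOLLOW(S) = {$}
Therefore, FOLLOW(S) = {$}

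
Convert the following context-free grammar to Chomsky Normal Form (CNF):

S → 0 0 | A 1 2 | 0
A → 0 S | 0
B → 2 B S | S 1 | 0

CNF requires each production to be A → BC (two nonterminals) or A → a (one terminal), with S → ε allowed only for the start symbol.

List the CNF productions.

T0 → 0; T1 → 1; T2 → 2; S → 0; A → 0; B → 0; S → T0 T0; S → A X0; X0 → T1 T2; A → T0 S; B → T2 X1; X1 → B S; B → S T1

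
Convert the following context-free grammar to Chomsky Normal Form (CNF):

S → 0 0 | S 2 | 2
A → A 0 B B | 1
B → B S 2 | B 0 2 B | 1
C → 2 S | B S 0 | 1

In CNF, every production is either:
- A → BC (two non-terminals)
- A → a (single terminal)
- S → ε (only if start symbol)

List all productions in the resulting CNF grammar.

T0 → 0; T2 → 2; S → 2; A → 1; B → 1; C → 1; S → T0 T0; S → S T2; A → A X0; X0 → T0 X1; X1 → B B; B → B X2; X2 → S T2; B → B X3; X3 → T0 X4; X4 → T2 B; C → T2 S; C → B X5; X5 → S T0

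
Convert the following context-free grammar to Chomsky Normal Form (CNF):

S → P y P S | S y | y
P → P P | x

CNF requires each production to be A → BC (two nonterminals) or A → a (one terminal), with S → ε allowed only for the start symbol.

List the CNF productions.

TY → y; S → y; P → x; S → P X0; X0 → TY X1; X1 → P S; S → S TY; P → P P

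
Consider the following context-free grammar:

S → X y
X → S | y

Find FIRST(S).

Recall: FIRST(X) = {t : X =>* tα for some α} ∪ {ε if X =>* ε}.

We compute FIRST(S) using the standard algorithm.
FIRST(S) = {y}
FIRST(X) = {y}
Therefore, FIRST(S) = {y}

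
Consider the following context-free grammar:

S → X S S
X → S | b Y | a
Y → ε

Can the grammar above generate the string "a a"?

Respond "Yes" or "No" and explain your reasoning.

No - no valid derivation exists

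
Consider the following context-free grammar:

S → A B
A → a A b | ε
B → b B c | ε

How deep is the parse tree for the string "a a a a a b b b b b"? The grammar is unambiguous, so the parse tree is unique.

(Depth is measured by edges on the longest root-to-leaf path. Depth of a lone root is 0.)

7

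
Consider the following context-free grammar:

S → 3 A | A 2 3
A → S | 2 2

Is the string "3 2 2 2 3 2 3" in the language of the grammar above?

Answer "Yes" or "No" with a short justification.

Yes - a valid derivation exists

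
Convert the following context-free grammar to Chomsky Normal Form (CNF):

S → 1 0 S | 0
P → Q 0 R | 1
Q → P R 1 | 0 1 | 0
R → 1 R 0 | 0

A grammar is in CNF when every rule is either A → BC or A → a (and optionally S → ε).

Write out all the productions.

T1 → 1; T0 → 0; S → 0; P → 1; Q → 0; R → 0; S → T1 X0; X0 → T0 S; P → Q X1; X1 → T0 R; Q → P X2; X2 → R T1; Q → T0 T1; R → T1 X3; X3 → R T0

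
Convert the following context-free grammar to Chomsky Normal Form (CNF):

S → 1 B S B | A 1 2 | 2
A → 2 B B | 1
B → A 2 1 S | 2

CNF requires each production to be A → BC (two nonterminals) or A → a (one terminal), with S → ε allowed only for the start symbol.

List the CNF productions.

T1 → 1; T2 → 2; S → 2; A → 1; B → 2; S → T1 X0; X0 → B X1; X1 → S B; S → A X2; X2 → T1 T2; A → T2 X3; X3 → B B; B → A X4; X4 → T2 X5; X5 → T1 S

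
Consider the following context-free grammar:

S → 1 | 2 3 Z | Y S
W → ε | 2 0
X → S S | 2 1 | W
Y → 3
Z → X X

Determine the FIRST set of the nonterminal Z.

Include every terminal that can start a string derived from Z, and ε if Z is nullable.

We compute FIRST(Z) using the standard algorithm.
FIRST(S) = {1, 2, 3}
FIRST(W) = {2, ε}
FIRST(X) = {1, 2, 3, ε}
FIRST(Y) = {3}
FIRST(Z) = {1, 2, 3, ε}
Therefore, FIRST(Z) = {1, 2, 3, ε}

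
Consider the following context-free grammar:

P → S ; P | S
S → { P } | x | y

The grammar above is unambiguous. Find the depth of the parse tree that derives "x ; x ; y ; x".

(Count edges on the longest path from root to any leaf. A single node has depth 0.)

5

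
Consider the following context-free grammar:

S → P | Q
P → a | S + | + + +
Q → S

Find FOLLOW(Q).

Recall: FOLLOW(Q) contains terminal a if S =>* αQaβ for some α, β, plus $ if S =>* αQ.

We compute FOLLOW(Q) using the standard algorithm.
FOLLOW(S) starts with {$}.
FIRST(P) = {+, a}
FIRST(Q) = {+, a}
FIRST(S) = {+, a}
FOLLOW(P) = {$, +}
FOLLOW(Q) = {$, +}
FOLLOW(S) = {$, +}
Therefore, FOLLOW(Q) = {$, +}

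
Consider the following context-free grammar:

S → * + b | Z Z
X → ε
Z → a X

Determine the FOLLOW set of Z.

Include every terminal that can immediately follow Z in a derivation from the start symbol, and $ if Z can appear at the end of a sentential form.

We compute FOLLOW(Z) using the standard algorithm.
FOLLOW(S) starts with {$}.
FIRST(S) = {*, a}
FIRST(X) = {ε}
FIRST(Z) = {a}
FOLLOW(S) = {$}
FOLLOW(X) = {$, a}
FOLLOW(Z) = {$, a}
Therefore, FOLLOW(Z) = {$, a}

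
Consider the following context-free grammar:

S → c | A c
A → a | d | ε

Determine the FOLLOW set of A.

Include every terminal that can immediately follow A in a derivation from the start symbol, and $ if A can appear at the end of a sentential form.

We compute FOLLOW(A) using the standard algorithm.
FOLLOW(S) starts with {$}.
FIRST(A) = {a, d, ε}
FIRST(S) = {a, c, d}
FOLLOW(A) = {c}
FOLLOW(S) = {$}
Therefore, FOLLOW(A) = {c}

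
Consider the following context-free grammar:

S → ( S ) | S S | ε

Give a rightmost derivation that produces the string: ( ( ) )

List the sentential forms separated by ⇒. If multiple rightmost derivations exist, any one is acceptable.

S ⇒ ( S ) ⇒ ( ( S ) ) ⇒ ( ( ) )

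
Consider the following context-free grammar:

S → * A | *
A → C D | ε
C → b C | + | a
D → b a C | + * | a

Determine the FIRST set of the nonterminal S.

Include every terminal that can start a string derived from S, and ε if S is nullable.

We compute FIRST(S) using the standard algorithm.
FIRST(A) = {+, a, b, ε}
FIRST(C) = {+, a, b}
FIRST(D) = {+, a, b}
FIRST(S) = {*}
Therefore, FIRST(S) = {*}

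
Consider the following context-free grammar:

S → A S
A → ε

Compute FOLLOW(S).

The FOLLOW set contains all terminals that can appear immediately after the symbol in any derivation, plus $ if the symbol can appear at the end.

We compute FOLLOW(S) using the standard algorithm.
FOLLOW(S) starts with {$}.
FIRST(A) = {ε}
FIRST(S) = {}
FOLLOW(A) = {}
FOLLOW(S) = {$}
Therefore, FOLLOW(S) = {$}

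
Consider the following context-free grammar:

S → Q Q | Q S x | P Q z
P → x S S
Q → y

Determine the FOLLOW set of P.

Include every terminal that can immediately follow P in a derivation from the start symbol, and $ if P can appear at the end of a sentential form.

We compute FOLLOW(P) using the standard algorithm.
FOLLOW(S) starts with {$}.
FIRST(P) = {x}
FIRST(Q) = {y}
FIRST(S) = {x, y}
FOLLOW(P) = {y}
FOLLOW(Q) = {$, x, y, z}
FOLLOW(S) = {$, x, y}
Therefore, FOLLOW(P) = {y}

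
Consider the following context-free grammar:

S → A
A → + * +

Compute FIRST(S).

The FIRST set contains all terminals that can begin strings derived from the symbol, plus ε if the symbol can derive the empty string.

We compute FIRST(S) using the standard algorithm.
FIRST(A) = {+}
FIRST(S) = {+}
Therefore, FIRST(S) = {+}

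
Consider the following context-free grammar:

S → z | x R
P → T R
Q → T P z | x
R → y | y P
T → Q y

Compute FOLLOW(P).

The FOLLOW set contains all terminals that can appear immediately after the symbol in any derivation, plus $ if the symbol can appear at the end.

We compute FOLLOW(P) using the standard algorithm.
FOLLOW(S) starts with {$}.
FIRST(P) = {x}
FIRST(Q) = {x}
FIRST(R) = {y}
FIRST(S) = {x, z}
FIRST(T) = {x}
FOLLOW(P) = {$, z}
FOLLOW(Q) = {y}
FOLLOW(R) = {$, z}
FOLLOW(S) = {$}
FOLLOW(T) = {x, y}
Therefore, FOLLOW(P) = {$, z}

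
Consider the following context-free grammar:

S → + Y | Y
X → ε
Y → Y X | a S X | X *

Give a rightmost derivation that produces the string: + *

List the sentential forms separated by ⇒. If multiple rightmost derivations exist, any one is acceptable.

S ⇒ + Y ⇒ + X * ⇒ + *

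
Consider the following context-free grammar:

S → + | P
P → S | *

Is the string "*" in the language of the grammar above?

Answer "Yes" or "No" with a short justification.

Yes - a valid derivation exists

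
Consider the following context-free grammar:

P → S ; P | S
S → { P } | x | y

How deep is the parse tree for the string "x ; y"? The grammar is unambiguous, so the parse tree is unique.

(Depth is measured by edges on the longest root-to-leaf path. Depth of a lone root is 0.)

3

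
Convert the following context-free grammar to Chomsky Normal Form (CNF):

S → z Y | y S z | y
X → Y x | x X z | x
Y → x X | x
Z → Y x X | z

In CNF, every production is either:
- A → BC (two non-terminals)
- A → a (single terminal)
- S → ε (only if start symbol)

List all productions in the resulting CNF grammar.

TZ → z; TY → y; S → y; TX → x; X → x; Y → x; Z → z; S → TZ Y; S → TY X0; X0 → S TZ; X → Y TX; X → TX X1; X1 → X TZ; Y → TX X; Z → Y X2; X2 → TX X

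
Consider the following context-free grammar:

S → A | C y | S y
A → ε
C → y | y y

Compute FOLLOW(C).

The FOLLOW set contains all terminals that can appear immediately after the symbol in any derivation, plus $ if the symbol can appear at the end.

We compute FOLLOW(C) using the standard algorithm.
FOLLOW(S) starts with {$}.
FIRST(A) = {ε}
FIRST(C) = {y}
FIRST(S) = {y, ε}
FOLLOW(A) = {$, y}
FOLLOW(C) = {y}
FOLLOW(S) = {$, y}
Therefore, FOLLOW(C) = {y}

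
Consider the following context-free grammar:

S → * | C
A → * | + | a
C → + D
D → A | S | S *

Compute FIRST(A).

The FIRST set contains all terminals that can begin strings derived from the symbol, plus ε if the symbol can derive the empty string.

We compute FIRST(A) using the standard algorithm.
FIRST(A) = {*, +, a}
FIRST(C) = {+}
FIRST(D) = {*, +, a}
FIRST(S) = {*, +}
Therefore, FIRST(A) = {*, +, a}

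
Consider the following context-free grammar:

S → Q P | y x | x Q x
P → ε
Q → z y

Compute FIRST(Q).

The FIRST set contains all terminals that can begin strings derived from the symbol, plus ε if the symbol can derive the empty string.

We compute FIRST(Q) using the standard algorithm.
FIRST(P) = {ε}
FIRST(Q) = {z}
FIRST(S) = {x, y, z}
Therefore, FIRST(Q) = {z}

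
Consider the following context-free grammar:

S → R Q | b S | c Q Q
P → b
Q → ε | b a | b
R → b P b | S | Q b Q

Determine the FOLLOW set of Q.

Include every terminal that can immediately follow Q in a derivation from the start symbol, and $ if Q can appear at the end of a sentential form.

We compute FOLLOW(Q) using the standard algorithm.
FOLLOW(S) starts with {$}.
FIRST(P) = {b}
FIRST(Q) = {b, ε}
FIRST(R) = {b, c}
FIRST(S) = {b, c}
FOLLOW(P) = {b}
FOLLOW(Q) = {$, b}
FOLLOW(R) = {$, b}
FOLLOW(S) = {$, b}
Therefore, FOLLOW(Q) = {$, b}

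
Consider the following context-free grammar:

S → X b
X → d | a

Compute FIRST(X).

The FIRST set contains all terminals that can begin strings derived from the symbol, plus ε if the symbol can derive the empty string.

We compute FIRST(X) using the standard algorithm.
FIRST(S) = {a, d}
FIRST(X) = {a, d}
Therefore, FIRST(X) = {a, d}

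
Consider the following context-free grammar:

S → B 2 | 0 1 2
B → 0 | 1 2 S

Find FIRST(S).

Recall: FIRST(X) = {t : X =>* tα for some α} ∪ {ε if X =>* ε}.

We compute FIRST(S) using the standard algorithm.
FIRST(B) = {0, 1}
FIRST(S) = {0, 1}
Therefore, FIRST(S) = {0, 1}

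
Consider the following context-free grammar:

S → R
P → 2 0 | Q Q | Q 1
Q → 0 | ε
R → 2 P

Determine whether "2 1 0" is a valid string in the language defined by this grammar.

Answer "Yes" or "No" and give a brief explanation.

No - no valid derivation exists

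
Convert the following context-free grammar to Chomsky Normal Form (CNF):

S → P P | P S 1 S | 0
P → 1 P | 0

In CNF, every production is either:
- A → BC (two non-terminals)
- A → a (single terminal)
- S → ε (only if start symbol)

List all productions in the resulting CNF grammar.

T1 → 1; S → 0; P → 0; S → P P; S → P X0; X0 → S X1; X1 → T1 S; P → T1 P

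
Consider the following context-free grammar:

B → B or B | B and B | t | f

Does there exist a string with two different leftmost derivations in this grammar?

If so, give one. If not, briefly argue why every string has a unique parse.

Yes - the string 'f and f or f or t or t' has two distinct leftmost derivations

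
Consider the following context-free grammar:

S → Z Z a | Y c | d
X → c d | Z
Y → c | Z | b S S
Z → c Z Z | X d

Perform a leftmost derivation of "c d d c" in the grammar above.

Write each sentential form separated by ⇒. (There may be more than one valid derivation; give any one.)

S ⇒ Y c ⇒ Z c ⇒ X d c ⇒ c d d c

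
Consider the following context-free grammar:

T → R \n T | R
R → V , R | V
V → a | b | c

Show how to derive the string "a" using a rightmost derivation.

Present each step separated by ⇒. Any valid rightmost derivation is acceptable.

T ⇒ R ⇒ V ⇒ a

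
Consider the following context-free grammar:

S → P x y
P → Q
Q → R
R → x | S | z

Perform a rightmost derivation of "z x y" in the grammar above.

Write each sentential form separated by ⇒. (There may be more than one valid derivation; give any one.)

S ⇒ P x y ⇒ Q x y ⇒ R x y ⇒ z x y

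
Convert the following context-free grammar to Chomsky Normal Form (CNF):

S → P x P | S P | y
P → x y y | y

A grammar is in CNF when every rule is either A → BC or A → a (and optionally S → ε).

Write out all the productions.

TX → x; S → y; TY → y; P → y; S → P X0; X0 → TX P; S → S P; P → TX X1; X1 → TY TY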